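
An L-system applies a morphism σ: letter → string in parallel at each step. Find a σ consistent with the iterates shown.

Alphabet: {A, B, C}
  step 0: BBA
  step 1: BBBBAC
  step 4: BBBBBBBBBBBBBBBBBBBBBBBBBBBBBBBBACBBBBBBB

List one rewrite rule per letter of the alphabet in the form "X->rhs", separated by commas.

  step 0 ⇒ step 1: BBA ⇒ BB·BB·AC
    A ↦ AC
    B ↦ BB
    C ↦ B  (constrained at step 1)

A->AC, B->BB, C->B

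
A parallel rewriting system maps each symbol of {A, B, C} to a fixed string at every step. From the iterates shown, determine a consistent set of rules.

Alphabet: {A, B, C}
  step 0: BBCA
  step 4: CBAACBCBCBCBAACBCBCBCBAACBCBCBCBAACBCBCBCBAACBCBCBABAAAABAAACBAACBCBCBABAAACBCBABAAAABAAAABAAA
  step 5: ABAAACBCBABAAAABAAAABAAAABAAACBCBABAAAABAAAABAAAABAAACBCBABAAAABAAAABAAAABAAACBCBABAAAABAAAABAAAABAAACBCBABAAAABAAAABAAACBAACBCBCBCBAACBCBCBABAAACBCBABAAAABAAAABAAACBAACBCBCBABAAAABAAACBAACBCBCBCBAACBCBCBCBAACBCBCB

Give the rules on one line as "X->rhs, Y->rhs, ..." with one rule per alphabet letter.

A->CB, B->AA, C->ABA

  step 4 ⇒ step 5: CBAACBCBCBCBAACBCBCBCBAACBCBCBCBAACBCBCBCBAACBCBCBABAAAABAAACBAACBCBCBABAAACBCBABAAAABAAAABAAA ⇒ ABA·AA·CB·CB·ABA·AA·ABA·AA·ABA·AA·ABA·AA·CB·CB·ABA·AA·ABA·AA·ABA·AA·ABA·AA·CB·CB·ABA·AA·ABA·AA·ABA·AA·ABA·AA·CB·CB·ABA·AA·ABA·AA·ABA·AA·ABA·AA·CB·CB·ABA·AA·ABA·AA·ABA·AA·CB·AA·CB·CB·CB·CB·AA·CB·CB·CB·ABA·AA·CB·CB·ABA·AA·ABA·AA·ABA·AA·CB·AA·CB·CB·CB·ABA·AA·ABA·AA·CB·AA·CB·CB·CB·CB·AA·CB·CB·CB·CB·AA·CB·CB·CB
    A ↦ CB
    B ↦ AA
    C ↦ ABA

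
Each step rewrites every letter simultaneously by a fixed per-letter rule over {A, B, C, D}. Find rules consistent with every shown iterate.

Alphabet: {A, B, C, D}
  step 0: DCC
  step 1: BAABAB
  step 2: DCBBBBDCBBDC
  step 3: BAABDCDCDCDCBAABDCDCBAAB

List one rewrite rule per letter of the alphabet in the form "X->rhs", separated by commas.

  step 2 ⇒ step 3: DCBBBBDCBBDC ⇒ BA·AB·DC·DC·DC·DC·BA·AB·DC·DC·BA·AB
    B ↦ DC
    C ↦ AB
    D ↦ BA
  step 1 ⇒ step 2: BAABAB ⇒ DC·BB·BB·DC·BB·DC
    A ↦ BB

A->BB, B->DC, C->AB, D->BA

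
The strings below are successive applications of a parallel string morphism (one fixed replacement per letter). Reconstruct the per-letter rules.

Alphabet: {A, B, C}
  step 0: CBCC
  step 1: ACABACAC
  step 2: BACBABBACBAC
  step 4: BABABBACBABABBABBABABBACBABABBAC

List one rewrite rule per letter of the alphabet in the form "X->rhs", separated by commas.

  step 1 ⇒ step 2: ACABACAC ⇒ B·AC·B·AB·B·AC·B·AC
    A ↦ B
    B ↦ AB
    C ↦ AC

A->B, B->AB, C->AC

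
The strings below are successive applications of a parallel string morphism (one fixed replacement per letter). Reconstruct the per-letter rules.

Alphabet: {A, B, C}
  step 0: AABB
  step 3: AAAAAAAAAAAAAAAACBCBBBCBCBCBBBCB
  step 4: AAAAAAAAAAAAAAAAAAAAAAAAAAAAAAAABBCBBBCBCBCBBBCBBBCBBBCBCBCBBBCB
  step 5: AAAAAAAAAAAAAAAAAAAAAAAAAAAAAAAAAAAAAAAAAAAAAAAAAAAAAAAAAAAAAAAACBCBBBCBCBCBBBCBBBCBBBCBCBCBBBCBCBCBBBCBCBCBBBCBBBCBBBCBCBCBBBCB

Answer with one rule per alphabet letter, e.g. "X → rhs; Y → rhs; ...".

A->AA, B->CB, C->BB

  step 4 ⇒ step 5: AAAAAAAAAAAAAAAAAAAAAAAAAAAAAAAABBCBBBCBCBCBBBCBBBCBBBCBCBCBBBCB ⇒ AA·AA·AA·AA·AA·AA·AA·AA·AA·AA·AA·AA·AA·AA·AA·AA·AA·AA·AA·AA·AA·AA·AA·AA·AA·AA·AA·AA·AA·AA·AA·AA·CB·CB·BB·CB·CB·CB·BB·CB·BB·CB·BB·CB·CB·CB·BB·CB·CB·CB·BB·CB·CB·CB·BB·CB·BB·CB·BB·CB·CB·CB·BB·CB
    A ↦ AA
    B ↦ CB
    C ↦ BB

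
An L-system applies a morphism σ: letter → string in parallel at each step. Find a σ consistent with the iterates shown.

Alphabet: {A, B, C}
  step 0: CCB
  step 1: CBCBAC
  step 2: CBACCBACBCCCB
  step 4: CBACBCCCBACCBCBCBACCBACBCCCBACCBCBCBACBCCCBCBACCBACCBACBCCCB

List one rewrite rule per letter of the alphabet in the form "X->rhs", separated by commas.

  step 1 ⇒ step 2: CBCBAC ⇒ CB·AC·CB·AC·BCC·CB
    A ↦ BCC
    B ↦ AC
    C ↦ CB

A->BCC, B->AC, C->CB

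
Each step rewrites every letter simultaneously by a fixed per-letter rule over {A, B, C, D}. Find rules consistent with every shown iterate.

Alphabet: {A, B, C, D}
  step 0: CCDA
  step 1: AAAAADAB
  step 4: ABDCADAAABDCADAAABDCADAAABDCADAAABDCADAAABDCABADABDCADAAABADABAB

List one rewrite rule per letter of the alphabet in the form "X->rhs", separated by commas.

A->AB, B->DC, C->AA, D->AD

  step 0 ⇒ step 1: CCDA ⇒ AA·AA·AD·AB
    A ↦ AB
    C ↦ AA
    D ↦ AD
    B ↦ DC  (constrained at step 1)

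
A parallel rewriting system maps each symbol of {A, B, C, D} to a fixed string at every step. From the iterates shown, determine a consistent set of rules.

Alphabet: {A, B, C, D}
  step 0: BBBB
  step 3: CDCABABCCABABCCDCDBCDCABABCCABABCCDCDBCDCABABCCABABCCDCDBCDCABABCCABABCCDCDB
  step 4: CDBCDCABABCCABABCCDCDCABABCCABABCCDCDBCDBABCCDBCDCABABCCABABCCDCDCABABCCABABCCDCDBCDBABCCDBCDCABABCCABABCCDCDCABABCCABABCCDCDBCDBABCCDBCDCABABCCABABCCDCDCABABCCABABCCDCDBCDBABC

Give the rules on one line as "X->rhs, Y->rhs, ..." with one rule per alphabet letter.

A->CAB, B->ABC, C->CD, D->B

  step 3 ⇒ step 4: CDCABABCCABABCCDCDBCDCABABCCABABCCDCDBCDCABABCCABABCCDCDBCDCABABCCABABCCDCDB ⇒ CD·B·CD·CAB·ABC·CAB·ABC·CD·CD·CAB·ABC·CAB·ABC·CD·CD·B·CD·B·ABC·CD·B·CD·CAB·ABC·CAB·ABC·CD·CD·CAB·ABC·CAB·ABC·CD·CD·B·CD·B·ABC·CD·B·CD·CAB·ABC·CAB·ABC·CD·CD·CAB·ABC·CAB·ABC·CD·CD·B·CD·B·ABC·CD·B·CD·CAB·ABC·CAB·ABC·CD·CD·CAB·ABC·CAB·ABC·CD·CD·B·CD·B·ABC
    A ↦ CAB
    B ↦ ABC
    C ↦ CD
    D ↦ B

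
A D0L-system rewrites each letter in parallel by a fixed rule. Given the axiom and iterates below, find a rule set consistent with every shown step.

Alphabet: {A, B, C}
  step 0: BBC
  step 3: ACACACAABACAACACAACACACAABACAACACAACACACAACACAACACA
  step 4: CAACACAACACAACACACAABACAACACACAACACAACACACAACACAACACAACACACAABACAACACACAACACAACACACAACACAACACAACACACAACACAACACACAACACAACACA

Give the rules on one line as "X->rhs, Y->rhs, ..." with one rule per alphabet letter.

  step 3 ⇒ step 4: ACACACAABACAACACAACACACAABACAACACAACACACAACACAACACA ⇒ CA·ACA·CA·ACA·CA·ACA·CA·CA·ABA·CA·ACA·CA·CA·ACA·CA·ACA·CA·CA·ACA·CA·ACA·CA·ACA·CA·CA·ABA·CA·ACA·CA·CA·ACA·CA·ACA·CA·CA·ACA·CA·ACA·CA·ACA·CA·CA·ACA·CA·ACA·CA·CA·ACA·CA·ACA·CA
    A ↦ CA
    B ↦ ABA
    C ↦ ACA

A->CA, B->ABA, C->ACA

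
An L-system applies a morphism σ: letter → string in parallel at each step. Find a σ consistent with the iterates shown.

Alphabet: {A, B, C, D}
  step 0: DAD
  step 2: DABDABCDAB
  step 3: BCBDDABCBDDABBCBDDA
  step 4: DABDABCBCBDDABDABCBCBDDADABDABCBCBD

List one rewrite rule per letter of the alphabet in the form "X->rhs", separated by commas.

A->BD, B->DA, C->B, D->BC

  step 3 ⇒ step 4: BCBDDABCBDDABBCBDDA ⇒ DA·B·DA·BC·BC·BD·DA·B·DA·BC·BC·BD·DA·DA·B·DA·BC·BC·BD
    A ↦ BD
    B ↦ DA
    C ↦ B
    D ↦ BC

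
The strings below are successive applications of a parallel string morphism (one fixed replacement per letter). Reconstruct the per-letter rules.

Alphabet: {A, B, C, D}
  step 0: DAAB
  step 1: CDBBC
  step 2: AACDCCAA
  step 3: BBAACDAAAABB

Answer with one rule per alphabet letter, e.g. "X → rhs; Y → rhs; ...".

A->B, B->C, C->AA, D->CD

  step 2 ⇒ step 3: AACDCCAA ⇒ B·B·AA·CD·AA·AA·B·B
    A ↦ B
    C ↦ AA
    D ↦ CD
  step 0 ⇒ step 1: DAAB ⇒ CD·B·B·C
    B ↦ C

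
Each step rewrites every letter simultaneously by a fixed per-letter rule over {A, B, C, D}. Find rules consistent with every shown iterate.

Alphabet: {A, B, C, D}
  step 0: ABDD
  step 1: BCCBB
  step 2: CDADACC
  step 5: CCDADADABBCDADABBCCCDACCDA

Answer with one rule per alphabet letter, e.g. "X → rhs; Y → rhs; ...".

A->BC, B->C, C->DA, D->B

  step 1 ⇒ step 2: BCCBB ⇒ C·DA·DA·C·C
    B ↦ C
    C ↦ DA
  step 0 ⇒ step 1: ABDD ⇒ BC·C·B·B
    A ↦ BC
  step 0 ⇒ step 1: ABDD ⇒ BC·C·B·B
    D ↦ B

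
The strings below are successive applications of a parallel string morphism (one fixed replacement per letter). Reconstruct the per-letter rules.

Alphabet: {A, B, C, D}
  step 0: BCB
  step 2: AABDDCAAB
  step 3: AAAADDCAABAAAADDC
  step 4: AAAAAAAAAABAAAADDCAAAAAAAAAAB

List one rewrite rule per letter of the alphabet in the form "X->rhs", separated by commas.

  step 3 ⇒ step 4: AAAADDCAABAAAADDC ⇒ AA·AA·AA·AA·A·A·B·AA·AA·DDC·AA·AA·AA·AA·A·A·B
    A ↦ AA
    B ↦ DDC
    C ↦ B
    D ↦ A

A->AA, B->DDC, C->B, D->A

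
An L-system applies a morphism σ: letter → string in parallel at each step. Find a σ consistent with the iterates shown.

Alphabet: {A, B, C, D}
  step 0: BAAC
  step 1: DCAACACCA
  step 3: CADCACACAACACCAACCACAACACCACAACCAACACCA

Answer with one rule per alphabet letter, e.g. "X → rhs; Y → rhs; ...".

  step 0 ⇒ step 1: BAAC ⇒ DCA·AC·AC·CA
    A ↦ AC
    B ↦ DCA
    C ↦ CA
    D ↦ CBC  (constrained at step 1)

A->AC, B->DCA, C->CA, D->CBC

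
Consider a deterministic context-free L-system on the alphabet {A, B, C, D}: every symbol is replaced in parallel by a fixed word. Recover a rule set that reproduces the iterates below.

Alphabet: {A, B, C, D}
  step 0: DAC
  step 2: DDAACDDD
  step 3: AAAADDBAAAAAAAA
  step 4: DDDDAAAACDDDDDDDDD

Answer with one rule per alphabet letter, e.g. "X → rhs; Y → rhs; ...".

  step 3 ⇒ step 4: AAAADDBAAAAAAAA ⇒ D·D·D·D·AA·AA·CD·D·D·D·D·D·D·D·D
    A ↦ D
    B ↦ CD
    D ↦ AA
  step 2 ⇒ step 3: DDAACDDD ⇒ AA·AA·D·D·BAA·AA·AA·AA
    C ↦ BAA

A->D, B->CD, C->BAA, D->AA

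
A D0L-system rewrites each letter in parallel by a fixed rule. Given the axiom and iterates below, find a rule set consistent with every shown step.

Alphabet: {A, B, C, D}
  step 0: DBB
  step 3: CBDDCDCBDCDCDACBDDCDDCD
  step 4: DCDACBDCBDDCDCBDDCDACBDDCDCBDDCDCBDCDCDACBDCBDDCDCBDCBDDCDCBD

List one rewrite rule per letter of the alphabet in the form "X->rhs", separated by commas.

  step 3 ⇒ step 4: CBDDCDCBDCDCDACBDDCDDCD ⇒ DCD·A·CBD·CBD·DCD·CBD·DCD·A·CBD·DCD·CBD·DCD·CBD·C·DCD·A·CBD·CBD·DCD·CBD·CBD·DCD·CBD
    A ↦ C
    B ↦ A
    C ↦ DCD
    D ↦ CBD

A->C, B->A, C->DCD, D->CBD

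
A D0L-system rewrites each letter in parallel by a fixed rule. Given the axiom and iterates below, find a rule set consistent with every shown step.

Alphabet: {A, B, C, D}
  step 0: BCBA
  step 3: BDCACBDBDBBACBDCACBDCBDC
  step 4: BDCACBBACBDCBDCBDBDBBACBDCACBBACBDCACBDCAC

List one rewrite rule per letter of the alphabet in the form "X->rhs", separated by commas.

  step 3 ⇒ step 4: BDCACBDBDBBACBDCACBDCBDC ⇒ BD·C·AC·BB·AC·BD·C·BD·C·BD·BD·BB·AC·BD·C·AC·BB·AC·BD·C·AC·BD·C·AC
    A ↦ BB
    B ↦ BD
    C ↦ AC
    D ↦ C

A->BB, B->BD, C->AC, D->C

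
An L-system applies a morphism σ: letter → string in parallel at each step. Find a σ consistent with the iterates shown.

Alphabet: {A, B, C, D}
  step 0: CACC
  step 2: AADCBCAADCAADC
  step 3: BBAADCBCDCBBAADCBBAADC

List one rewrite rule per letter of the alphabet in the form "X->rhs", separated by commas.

  step 2 ⇒ step 3: AADCBCAADCAADC ⇒ B·B·AA·DC·BC·DC·B·B·AA·DC·B·B·AA·DC
    A ↦ B
    B ↦ BC
    C ↦ DC
    D ↦ AA

A->B, B->BC, C->DC, D->AA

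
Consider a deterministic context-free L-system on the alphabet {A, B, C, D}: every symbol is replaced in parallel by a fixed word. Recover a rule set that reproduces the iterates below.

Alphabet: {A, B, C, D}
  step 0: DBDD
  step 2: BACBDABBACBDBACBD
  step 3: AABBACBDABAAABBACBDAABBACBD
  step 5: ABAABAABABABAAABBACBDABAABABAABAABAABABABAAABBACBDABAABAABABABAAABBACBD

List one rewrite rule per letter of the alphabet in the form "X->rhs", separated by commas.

  step 2 ⇒ step 3: BACBDABBACBDBACBD ⇒ A·AB·B·A·CBD·AB·A·A·AB·B·A·CBD·A·AB·B·A·CBD
    A ↦ AB
    B ↦ A
    C ↦ B
    D ↦ CBD

A->AB, B->A, C->B, D->CBD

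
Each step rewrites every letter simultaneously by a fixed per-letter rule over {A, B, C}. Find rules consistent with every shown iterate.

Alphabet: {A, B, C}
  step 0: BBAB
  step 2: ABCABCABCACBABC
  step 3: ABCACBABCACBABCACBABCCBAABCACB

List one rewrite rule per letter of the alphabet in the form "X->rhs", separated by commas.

  step 2 ⇒ step 3: ABCABCABCACBABC ⇒ ABC·A·CB·ABC·A·CB·ABC·A·CB·ABC·CB·A·ABC·A·CB
    A ↦ ABC
    B ↦ A
    C ↦ CB

A->ABC, B->A, C->CB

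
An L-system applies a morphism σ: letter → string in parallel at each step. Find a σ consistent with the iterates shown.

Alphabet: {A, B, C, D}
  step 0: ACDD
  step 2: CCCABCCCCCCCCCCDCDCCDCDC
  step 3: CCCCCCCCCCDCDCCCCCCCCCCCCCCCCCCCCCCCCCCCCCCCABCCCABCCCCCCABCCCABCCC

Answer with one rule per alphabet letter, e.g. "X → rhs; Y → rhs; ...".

  step 2 ⇒ step 3: CCCABCCCCCCCCCCDCDCCDCDC ⇒ CCC·CCC·CCC·CD·CDC·CCC·CCC·CCC·CCC·CCC·CCC·CCC·CCC·CCC·CCC·AB·CCC·AB·CCC·CCC·AB·CCC·AB·CCC
    A ↦ CD
    B ↦ CDC
    C ↦ CCC
    D ↦ AB

A->CD, B->CDC, C->CCC, D->AB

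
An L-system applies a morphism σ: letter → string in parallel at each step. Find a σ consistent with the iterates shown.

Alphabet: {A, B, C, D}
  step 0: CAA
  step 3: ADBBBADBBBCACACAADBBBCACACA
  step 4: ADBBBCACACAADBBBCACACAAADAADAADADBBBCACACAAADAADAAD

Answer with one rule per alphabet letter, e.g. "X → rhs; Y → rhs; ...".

A->AD, B->CA, C->A, D->BBB

  step 3 ⇒ step 4: ADBBBADBBBCACACAADBBBCACACA ⇒ AD·BBB·CA·CA·CA·AD·BBB·CA·CA·CA·A·AD·A·AD·A·AD·AD·BBB·CA·CA·CA·A·AD·A·AD·A·AD
    A ↦ AD
    B ↦ CA
    C ↦ A
    D ↦ BBB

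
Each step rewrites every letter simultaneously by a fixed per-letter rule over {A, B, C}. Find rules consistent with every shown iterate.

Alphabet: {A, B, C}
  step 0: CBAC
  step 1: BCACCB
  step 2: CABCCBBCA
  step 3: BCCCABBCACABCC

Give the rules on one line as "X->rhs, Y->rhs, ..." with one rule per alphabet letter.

A->CC, B->CA, C->B

  step 2 ⇒ step 3: CABCCBBCA ⇒ B·CC·CA·B·B·CA·CA·B·CC
    A ↦ CC
    B ↦ CA
    C ↦ B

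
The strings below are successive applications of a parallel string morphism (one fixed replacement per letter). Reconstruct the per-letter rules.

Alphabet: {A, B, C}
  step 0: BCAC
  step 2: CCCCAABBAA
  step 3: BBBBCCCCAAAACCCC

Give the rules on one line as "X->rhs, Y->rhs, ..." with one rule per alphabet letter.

  step 2 ⇒ step 3: CCCCAABBAA ⇒ B·B·B·B·CC·CC·AA·AA·CC·CC
    A ↦ CC
    B ↦ AA
    C ↦ B

A->CC, B->AA, C->B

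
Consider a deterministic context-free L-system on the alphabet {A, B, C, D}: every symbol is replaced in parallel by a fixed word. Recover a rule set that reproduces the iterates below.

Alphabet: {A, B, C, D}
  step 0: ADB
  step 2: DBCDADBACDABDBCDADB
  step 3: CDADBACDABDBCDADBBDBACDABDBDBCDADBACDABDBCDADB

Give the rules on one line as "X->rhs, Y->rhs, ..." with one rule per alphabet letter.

  step 2 ⇒ step 3: DBCDADBACDABDBCDADB ⇒ CDA·DB·A·CDA·BDB·CDA·DB·BDB·A·CDA·BDB·DB·CDA·DB·A·CDA·BDB·CDA·DB
    A ↦ BDB
    B ↦ DB
    C ↦ A
    D ↦ CDA

A->BDB, B->DB, C->A, D->CDA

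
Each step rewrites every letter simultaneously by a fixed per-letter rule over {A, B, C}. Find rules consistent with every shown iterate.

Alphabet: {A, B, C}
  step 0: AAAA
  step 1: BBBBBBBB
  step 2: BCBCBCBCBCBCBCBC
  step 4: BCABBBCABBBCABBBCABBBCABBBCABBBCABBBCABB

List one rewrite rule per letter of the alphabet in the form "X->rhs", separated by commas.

  step 1 ⇒ step 2: BBBBBBBB ⇒ BC·BC·BC·BC·BC·BC·BC·BC
    B ↦ BC
  step 0 ⇒ step 1: AAAA ⇒ BB·BB·BB·BB
    A ↦ BB
    C ↦ A  (constrained at step 2)

A->BB, B->BC, C->A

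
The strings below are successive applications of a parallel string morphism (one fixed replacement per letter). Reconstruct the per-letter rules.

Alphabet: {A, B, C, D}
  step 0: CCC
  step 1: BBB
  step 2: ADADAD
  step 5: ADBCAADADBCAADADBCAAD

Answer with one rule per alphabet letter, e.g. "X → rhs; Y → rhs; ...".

  step 1 ⇒ step 2: BBB ⇒ AD·AD·AD
    B ↦ AD
    A ↦ CA  (constrained at step 2)
  step 0 ⇒ step 1: CCC ⇒ B·B·B
    C ↦ B
    D ↦ C  (constrained at step 2)

A->CA, B->AD, C->B, D->C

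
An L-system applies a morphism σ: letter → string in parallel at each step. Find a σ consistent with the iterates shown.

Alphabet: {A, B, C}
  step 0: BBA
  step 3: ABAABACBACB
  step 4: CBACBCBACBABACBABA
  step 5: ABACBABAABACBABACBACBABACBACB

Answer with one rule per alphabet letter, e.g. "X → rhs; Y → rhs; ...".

  step 4 ⇒ step 5: CBACBCBACBABACBABA ⇒ AB·A·CB·AB·A·AB·A·CB·AB·A·CB·A·CB·AB·A·CB·A·CB
    A ↦ CB
    B ↦ A
    C ↦ AB

A->CB, B->A, C->AB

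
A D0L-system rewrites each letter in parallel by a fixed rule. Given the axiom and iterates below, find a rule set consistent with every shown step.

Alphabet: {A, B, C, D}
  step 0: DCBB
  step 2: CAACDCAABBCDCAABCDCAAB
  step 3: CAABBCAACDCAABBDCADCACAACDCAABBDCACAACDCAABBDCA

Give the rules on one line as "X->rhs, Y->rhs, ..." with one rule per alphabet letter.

A->B, B->DCA, C->CAA, D->CD

  step 2 ⇒ step 3: CAACDCAABBCDCAABCDCAAB ⇒ CAA·B·B·CAA·CD·CAA·B·B·DCA·DCA·CAA·CD·CAA·B·B·DCA·CAA·CD·CAA·B·B·DCA
    A ↦ B
    B ↦ DCA
    C ↦ CAA
    D ↦ CD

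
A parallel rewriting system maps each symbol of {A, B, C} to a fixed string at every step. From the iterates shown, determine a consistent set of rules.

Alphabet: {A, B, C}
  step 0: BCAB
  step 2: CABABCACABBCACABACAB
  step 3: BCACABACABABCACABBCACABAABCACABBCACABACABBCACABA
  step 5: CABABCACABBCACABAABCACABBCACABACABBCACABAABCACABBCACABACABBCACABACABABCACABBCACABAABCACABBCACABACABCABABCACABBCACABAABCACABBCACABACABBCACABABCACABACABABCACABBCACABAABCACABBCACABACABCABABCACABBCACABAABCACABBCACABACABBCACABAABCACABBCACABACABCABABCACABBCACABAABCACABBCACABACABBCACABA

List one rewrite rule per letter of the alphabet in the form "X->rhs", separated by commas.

  step 2 ⇒ step 3: CABABCACABBCACABACAB ⇒ BCA·CAB·A·CAB·A·BCA·CAB·BCA·CAB·A·A·BCA·CAB·BCA·CAB·A·CAB·BCA·CAB·A
    A ↦ CAB
    B ↦ A
    C ↦ BCA

A->CAB, B->A, C->BCA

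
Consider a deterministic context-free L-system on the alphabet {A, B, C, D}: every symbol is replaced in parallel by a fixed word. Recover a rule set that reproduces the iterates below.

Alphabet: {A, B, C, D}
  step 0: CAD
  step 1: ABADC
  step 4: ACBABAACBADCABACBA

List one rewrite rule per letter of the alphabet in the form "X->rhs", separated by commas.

  step 0 ⇒ step 1: CAD ⇒ A·BA·DC
    A ↦ BA
    C ↦ A
    D ↦ DC
    B ↦ C  (constrained at step 1)

A->BA, B->C, C->A, D->DC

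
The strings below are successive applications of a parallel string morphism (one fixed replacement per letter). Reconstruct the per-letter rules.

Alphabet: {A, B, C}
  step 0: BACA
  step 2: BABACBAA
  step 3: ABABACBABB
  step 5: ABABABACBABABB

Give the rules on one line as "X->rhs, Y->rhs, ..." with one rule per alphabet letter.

A->B, B->A, C->ACB

  step 2 ⇒ step 3: BABACBAA ⇒ A·B·A·B·ACB·A·B·B
    A ↦ B
    B ↦ A
    C ↦ ACB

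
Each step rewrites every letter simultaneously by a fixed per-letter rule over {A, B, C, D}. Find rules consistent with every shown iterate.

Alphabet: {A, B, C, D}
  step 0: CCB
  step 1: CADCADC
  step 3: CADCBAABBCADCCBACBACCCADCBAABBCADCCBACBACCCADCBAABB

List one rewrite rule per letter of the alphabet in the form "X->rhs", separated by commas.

A->CBA, B->C, C->CAD, D->ABB

  step 0 ⇒ step 1: CCB ⇒ CAD·CAD·C
    B ↦ C
    C ↦ CAD
    A ↦ CBA  (constrained at step 1)
    D ↦ ABB  (constrained at step 1)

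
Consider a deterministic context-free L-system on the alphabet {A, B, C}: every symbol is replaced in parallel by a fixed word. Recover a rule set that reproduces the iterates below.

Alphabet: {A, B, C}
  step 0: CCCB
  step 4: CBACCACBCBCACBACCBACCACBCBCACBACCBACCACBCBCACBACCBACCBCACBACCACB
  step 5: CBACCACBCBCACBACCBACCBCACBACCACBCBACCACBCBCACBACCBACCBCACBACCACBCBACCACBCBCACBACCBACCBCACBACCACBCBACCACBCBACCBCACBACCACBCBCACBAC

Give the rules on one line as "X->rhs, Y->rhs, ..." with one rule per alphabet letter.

A->CA, B->AC, C->CB

  step 4 ⇒ step 5: CBACCACBCBCACBACCBACCACBCBCACBACCBACCACBCBCACBACCBACCBCACBACCACB ⇒ CB·AC·CA·CB·CB·CA·CB·AC·CB·AC·CB·CA·CB·AC·CA·CB·CB·AC·CA·CB·CB·CA·CB·AC·CB·AC·CB·CA·CB·AC·CA·CB·CB·AC·CA·CB·CB·CA·CB·AC·CB·AC·CB·CA·CB·AC·CA·CB·CB·AC·CA·CB·CB·AC·CB·CA·CB·AC·CA·CB·CB·CA·CB·AC
    A ↦ CA
    B ↦ AC
    C ↦ CB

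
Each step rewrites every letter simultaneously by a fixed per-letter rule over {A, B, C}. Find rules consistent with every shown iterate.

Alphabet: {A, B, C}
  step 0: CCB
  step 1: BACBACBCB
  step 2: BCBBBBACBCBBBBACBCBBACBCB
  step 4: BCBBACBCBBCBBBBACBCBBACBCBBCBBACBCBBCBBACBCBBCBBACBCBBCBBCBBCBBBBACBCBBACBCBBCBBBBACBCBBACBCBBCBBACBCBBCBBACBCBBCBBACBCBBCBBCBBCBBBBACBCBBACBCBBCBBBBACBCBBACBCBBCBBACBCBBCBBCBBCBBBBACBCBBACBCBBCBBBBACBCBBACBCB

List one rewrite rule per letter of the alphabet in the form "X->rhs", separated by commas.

A->BB, B->BCB, C->BAC

  step 1 ⇒ step 2: BACBACBCB ⇒ BCB·BB·BAC·BCB·BB·BAC·BCB·BAC·BCB
    A ↦ BB
    B ↦ BCB
    C ↦ BAC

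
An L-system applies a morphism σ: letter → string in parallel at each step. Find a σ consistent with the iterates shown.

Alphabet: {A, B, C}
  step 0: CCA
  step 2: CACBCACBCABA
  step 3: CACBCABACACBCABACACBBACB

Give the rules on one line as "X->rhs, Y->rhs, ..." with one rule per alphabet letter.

  step 2 ⇒ step 3: CACBCACBCABA ⇒ CA·CB·CA·BA·CA·CB·CA·BA·CA·CB·BA·CB
    A ↦ CB
    B ↦ BA
    C ↦ CA

A->CB, B->BA, C->CA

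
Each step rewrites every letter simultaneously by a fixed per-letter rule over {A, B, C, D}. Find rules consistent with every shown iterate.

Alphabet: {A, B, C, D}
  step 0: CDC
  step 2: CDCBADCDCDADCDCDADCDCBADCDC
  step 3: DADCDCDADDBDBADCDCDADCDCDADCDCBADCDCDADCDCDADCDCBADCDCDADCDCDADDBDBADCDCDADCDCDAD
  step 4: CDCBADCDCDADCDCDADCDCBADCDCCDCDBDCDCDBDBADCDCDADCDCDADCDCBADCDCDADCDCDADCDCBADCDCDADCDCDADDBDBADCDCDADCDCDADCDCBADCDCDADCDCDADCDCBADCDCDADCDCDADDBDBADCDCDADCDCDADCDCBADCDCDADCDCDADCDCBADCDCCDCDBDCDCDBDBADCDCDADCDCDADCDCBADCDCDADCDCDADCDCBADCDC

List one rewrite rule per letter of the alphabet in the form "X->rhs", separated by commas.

A->BAD, B->DBD, C->DAD, D->CDC

  step 3 ⇒ step 4: DADCDCDADDBDBADCDCDADCDCDADCDCBADCDCDADCDCDADCDCBADCDCDADCDCDADDBDBADCDCDADCDCDAD ⇒ CDC·BAD·CDC·DAD·CDC·DAD·CDC·BAD·CDC·CDC·DBD·CDC·DBD·BAD·CDC·DAD·CDC·DAD·CDC·BAD·CDC·DAD·CDC·DAD·CDC·BAD·CDC·DAD·CDC·DAD·DBD·BAD·CDC·DAD·CDC·DAD·CDC·BAD·CDC·DAD·CDC·DAD·CDC·BAD·CDC·DAD·CDC·DAD·DBD·BAD·CDC·DAD·CDC·DAD·CDC·BAD·CDC·DAD·CDC·DAD·CDC·BAD·CDC·CDC·DBD·CDC·DBD·BAD·CDC·DAD·CDC·DAD·CDC·BAD·CDC·DAD·CDC·DAD·CDC·BAD·CDC
    A ↦ BAD
    B ↦ DBD
    C ↦ DAD
    D ↦ CDC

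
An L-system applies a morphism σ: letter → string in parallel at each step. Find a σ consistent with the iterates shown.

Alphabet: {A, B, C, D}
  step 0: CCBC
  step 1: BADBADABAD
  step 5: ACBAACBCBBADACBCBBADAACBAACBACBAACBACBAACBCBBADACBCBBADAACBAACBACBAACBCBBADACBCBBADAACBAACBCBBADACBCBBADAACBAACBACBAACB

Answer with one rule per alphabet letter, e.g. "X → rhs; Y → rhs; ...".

  step 0 ⇒ step 1: CCBC ⇒ BAD·BAD·A·BAD
    B ↦ A
    C ↦ BAD
    A ↦ CB  (constrained at step 1)
    D ↦ AA  (constrained at step 1)

A->CB, B->A, C->BAD, D->AA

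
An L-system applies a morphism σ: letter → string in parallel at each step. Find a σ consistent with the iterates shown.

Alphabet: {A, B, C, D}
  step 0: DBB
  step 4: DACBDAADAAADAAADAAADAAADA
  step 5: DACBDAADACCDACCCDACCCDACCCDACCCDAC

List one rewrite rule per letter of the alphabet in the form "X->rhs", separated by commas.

A->C, B->AA, C->BD, D->DA

  step 4 ⇒ step 5: DACBDAADAAADAAADAAADAAADA ⇒ DA·C·BD·AA·DA·C·C·DA·C·C·C·DA·C·C·C·DA·C·C·C·DA·C·C·C·DA·C
    A ↦ C
    B ↦ AA
    C ↦ BD
    D ↦ DA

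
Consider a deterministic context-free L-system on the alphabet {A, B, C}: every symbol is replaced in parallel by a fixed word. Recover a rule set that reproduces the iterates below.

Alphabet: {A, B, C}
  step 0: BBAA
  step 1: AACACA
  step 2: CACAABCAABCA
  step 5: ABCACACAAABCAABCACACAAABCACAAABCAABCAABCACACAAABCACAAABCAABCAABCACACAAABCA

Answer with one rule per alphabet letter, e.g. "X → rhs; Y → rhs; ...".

A->CA, B->A, C->AB

  step 1 ⇒ step 2: AACACA ⇒ CA·CA·AB·CA·AB·CA
    A ↦ CA
    C ↦ AB
  step 0 ⇒ step 1: BBAA ⇒ A·A·CA·CA
    B ↦ A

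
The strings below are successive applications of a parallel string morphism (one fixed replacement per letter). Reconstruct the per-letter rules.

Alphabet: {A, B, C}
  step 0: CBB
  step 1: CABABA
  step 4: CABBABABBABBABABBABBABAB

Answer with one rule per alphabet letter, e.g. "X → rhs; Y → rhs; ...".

  step 0 ⇒ step 1: CBB ⇒ CA·BA·BA
    B ↦ BA
    C ↦ CA
    A ↦ B  (constrained at step 1)

A->B, B->BA, C->CA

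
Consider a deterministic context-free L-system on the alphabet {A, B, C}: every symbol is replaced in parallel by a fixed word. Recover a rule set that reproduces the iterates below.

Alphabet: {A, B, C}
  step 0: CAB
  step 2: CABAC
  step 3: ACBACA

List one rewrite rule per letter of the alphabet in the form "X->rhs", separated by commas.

  step 2 ⇒ step 3: CABAC ⇒ A·C·BA·C·A
    A ↦ C
    B ↦ BA
    C ↦ A

A->C, B->BA, C->A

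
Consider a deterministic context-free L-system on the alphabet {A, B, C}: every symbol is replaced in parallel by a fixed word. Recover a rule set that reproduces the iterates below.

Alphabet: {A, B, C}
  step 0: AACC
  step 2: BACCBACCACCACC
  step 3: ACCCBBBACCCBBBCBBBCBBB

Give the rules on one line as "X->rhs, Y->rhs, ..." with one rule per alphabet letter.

  step 2 ⇒ step 3: BACCBACCACCACC ⇒ ACC·CB·B·B·ACC·CB·B·B·CB·B·B·CB·B·B
    A ↦ CB
    B ↦ ACC
    C ↦ B

A->CB, B->ACC, C->B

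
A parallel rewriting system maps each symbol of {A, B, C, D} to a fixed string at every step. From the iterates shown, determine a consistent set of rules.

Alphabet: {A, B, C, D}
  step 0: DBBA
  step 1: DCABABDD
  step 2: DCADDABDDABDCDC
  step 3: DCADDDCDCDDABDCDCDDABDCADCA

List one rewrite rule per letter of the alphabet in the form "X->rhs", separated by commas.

  step 2 ⇒ step 3: DCADDABDDABDCDC ⇒ DC·A·DD·DC·DC·DD·AB·DC·DC·DD·AB·DC·A·DC·A
    A ↦ DD
    B ↦ AB
    C ↦ A
    D ↦ DC

A->DD, B->AB, C->A, D->DC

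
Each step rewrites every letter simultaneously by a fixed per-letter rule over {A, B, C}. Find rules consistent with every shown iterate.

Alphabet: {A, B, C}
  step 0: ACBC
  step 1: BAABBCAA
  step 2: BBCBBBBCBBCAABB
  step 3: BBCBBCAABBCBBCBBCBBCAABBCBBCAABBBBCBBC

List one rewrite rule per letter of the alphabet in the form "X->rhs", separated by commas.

A->B, B->BBC, C->AA

  step 2 ⇒ step 3: BBCBBBBCBBCAABB ⇒ BBC·BBC·AA·BBC·BBC·BBC·BBC·AA·BBC·BBC·AA·B·B·BBC·BBC
    A ↦ B
    B ↦ BBC
    C ↦ AA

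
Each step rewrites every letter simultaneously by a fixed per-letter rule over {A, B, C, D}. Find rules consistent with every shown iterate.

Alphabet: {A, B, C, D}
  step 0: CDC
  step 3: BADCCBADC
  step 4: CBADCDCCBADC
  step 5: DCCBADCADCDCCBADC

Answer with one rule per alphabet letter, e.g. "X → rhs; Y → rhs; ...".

  step 4 ⇒ step 5: CBADCDCCBADC ⇒ DC·C·B·A·DC·A·DC·DC·C·B·A·DC
    A ↦ B
    B ↦ C
    C ↦ DC
    D ↦ A

A->B, B->C, C->DC, D->A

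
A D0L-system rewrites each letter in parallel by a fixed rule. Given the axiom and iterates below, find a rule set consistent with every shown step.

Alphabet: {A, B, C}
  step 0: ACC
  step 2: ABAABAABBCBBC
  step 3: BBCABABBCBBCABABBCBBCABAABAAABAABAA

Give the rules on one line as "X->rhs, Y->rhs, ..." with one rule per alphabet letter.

A->BBC, B->ABA, C->A

  step 2 ⇒ step 3: ABAABAABBCBBC ⇒ BBC·ABA·BBC·BBC·ABA·BBC·BBC·ABA·ABA·A·ABA·ABA·A
    A ↦ BBC
    B ↦ ABA
    C ↦ A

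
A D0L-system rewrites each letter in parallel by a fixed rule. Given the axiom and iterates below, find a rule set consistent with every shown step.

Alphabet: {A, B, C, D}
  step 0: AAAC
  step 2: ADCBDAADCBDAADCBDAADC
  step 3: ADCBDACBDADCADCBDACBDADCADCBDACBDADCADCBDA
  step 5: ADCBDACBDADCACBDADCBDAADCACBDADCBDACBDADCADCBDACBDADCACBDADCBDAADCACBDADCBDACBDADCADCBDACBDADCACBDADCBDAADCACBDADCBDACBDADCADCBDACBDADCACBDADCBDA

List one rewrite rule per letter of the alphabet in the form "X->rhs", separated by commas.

  step 2 ⇒ step 3: ADCBDAADCBDAADCBDAADC ⇒ ADC·BD·A·C·BD·ADC·ADC·BD·A·C·BD·ADC·ADC·BD·A·C·BD·ADC·ADC·BD·A
    A ↦ ADC
    B ↦ C
    C ↦ A
    D ↦ BD

A->ADC, B->C, C->A, D->BD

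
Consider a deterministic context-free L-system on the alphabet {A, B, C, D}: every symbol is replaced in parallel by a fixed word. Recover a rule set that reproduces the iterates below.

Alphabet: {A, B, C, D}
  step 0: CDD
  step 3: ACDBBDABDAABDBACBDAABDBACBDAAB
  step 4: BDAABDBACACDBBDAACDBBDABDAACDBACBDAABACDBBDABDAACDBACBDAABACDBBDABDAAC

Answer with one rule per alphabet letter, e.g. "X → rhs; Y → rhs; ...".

  step 3 ⇒ step 4: ACDBBDABDAABDBACBDAABDBACBDAAB ⇒ BDA·AB·DB·AC·AC·DB·BDA·AC·DB·BDA·BDA·AC·DB·AC·BDA·AB·AC·DB·BDA·BDA·AC·DB·AC·BDA·AB·AC·DB·BDA·BDA·AC
    A ↦ BDA
    B ↦ AC
    C ↦ AB
    D ↦ DB

A->BDA, B->AC, C->AB, D->DB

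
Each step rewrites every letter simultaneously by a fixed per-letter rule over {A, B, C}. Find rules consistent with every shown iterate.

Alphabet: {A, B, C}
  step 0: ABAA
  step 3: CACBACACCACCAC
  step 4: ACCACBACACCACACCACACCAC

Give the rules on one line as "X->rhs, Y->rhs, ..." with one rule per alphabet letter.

  step 3 ⇒ step 4: CACBACACCACCAC ⇒ AC·C·AC·BA·C·AC·C·AC·AC·C·AC·AC·C·AC
    A ↦ C
    B ↦ BA
    C ↦ AC

A->C, B->BA, C->AC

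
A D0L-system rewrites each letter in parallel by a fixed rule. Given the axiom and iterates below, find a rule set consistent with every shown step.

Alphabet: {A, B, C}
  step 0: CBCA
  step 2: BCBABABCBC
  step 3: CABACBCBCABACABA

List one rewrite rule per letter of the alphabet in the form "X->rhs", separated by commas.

A->B, B->C, C->ABA

  step 2 ⇒ step 3: BCBABABCBC ⇒ C·ABA·C·B·C·B·C·ABA·C·ABA
    A ↦ B
    B ↦ C
    C ↦ ABA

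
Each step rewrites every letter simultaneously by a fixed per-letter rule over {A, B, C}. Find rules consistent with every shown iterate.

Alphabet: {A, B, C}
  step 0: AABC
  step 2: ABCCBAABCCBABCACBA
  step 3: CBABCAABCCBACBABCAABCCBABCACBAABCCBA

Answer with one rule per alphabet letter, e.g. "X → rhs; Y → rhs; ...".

A->CBA, B->BC, C->A

  step 2 ⇒ step 3: ABCCBAABCCBABCACBA ⇒ CBA·BC·A·A·BC·CBA·CBA·BC·A·A·BC·CBA·BC·A·CBA·A·BC·CBA
    A ↦ CBA
    B ↦ BC
    C ↦ A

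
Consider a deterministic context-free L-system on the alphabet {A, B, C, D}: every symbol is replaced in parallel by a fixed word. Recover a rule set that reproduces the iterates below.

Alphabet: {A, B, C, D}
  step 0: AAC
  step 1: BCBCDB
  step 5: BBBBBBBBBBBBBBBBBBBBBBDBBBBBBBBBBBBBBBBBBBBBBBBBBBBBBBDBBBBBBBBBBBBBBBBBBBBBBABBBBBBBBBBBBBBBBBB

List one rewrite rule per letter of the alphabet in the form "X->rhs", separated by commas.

  step 0 ⇒ step 1: AAC ⇒ BC·BC·DB
    A ↦ BC
    C ↦ DB
    B ↦ BB  (constrained at step 1)
    D ↦ BA  (constrained at step 1)

A->BC, B->BB, C->DB, D->BA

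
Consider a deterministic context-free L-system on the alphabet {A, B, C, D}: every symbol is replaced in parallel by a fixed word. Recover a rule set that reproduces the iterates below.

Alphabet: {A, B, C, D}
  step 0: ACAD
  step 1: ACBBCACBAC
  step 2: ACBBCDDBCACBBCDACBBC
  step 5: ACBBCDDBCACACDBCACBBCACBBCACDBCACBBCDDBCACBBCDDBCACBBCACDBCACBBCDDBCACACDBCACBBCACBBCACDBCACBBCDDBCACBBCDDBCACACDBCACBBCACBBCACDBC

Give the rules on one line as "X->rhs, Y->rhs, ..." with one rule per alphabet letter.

  step 1 ⇒ step 2: ACBBCACBAC ⇒ ACB·BC·D·D·BC·ACB·BC·D·ACB·BC
    A ↦ ACB
    B ↦ D
    C ↦ BC
  step 0 ⇒ step 1: ACAD ⇒ ACB·BC·ACB·AC
    D ↦ AC

A->ACB, B->D, C->BC, D->AC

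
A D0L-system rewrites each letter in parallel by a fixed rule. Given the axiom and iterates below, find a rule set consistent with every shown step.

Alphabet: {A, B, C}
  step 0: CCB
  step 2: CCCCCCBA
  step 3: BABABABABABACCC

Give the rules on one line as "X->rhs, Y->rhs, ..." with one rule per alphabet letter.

A->CC, B->C, C->BA

  step 2 ⇒ step 3: CCCCCCBA ⇒ BA·BA·BA·BA·BA·BA·C·CC
    A ↦ CC
    B ↦ C
    C ↦ BA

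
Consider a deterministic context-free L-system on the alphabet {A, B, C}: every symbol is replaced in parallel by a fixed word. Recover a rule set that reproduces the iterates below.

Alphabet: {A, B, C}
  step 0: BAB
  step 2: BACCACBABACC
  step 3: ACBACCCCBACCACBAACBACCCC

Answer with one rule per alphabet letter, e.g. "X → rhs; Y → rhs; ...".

  step 2 ⇒ step 3: BACCACBABACC ⇒ AC·BA·CC·CC·BA·CC·AC·BA·AC·BA·CC·CC
    A ↦ BA
    B ↦ AC
    C ↦ CC

A->BA, B->AC, C->CC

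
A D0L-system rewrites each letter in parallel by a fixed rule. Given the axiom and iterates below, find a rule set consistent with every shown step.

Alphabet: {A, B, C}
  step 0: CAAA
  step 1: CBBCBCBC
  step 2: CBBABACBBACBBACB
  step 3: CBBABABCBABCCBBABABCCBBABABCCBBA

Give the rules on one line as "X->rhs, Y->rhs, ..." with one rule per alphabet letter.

  step 2 ⇒ step 3: CBBABACBBACBBACB ⇒ CB·BA·BA·BC·BA·BC·CB·BA·BA·BC·CB·BA·BA·BC·CB·BA
    A ↦ BC
    B ↦ BA
    C ↦ CB

A->BC, B->BA, C->CB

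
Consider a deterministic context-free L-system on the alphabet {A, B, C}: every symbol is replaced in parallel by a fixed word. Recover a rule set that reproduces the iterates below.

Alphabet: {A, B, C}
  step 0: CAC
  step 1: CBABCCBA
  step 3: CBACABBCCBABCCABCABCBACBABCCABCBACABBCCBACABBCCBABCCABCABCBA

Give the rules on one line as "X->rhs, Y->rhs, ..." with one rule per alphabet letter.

A->BC, B->CAB, C->CBA

  step 0 ⇒ step 1: CAC ⇒ CBA·BC·CBA
    A ↦ BC
    C ↦ CBA
    B ↦ CAB  (constrained at step 1)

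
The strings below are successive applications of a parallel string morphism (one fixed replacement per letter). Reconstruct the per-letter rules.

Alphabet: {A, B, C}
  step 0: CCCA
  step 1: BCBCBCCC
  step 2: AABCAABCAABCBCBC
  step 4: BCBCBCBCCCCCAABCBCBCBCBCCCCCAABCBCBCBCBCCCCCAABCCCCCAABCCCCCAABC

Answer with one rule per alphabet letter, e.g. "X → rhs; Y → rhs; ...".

  step 1 ⇒ step 2: BCBCBCCC ⇒ AA·BC·AA·BC·AA·BC·BC·BC
    B ↦ AA
    C ↦ BC
  step 0 ⇒ step 1: CCCA ⇒ BC·BC·BC·CC
    A ↦ CC

A->CC, B->AA, C->BC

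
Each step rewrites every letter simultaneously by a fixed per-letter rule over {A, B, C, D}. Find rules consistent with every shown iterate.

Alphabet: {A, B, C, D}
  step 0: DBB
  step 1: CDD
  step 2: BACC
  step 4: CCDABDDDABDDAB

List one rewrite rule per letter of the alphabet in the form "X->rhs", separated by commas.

A->DAB, B->D, C->BA, D->C

  step 1 ⇒ step 2: CDD ⇒ BA·C·C
    C ↦ BA
    D ↦ C
    A ↦ DAB  (constrained at step 2)
  step 0 ⇒ step 1: DBB ⇒ C·D·D
    B ↦ D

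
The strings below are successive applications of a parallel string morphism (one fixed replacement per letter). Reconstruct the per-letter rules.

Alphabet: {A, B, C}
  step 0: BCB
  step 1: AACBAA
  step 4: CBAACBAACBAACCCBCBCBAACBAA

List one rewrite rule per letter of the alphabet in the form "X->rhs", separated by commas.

  step 0 ⇒ step 1: BCB ⇒ AA·CB·AA
    B ↦ AA
    C ↦ CB
    A ↦ C  (constrained at step 1)

A->C, B->AA, C->CB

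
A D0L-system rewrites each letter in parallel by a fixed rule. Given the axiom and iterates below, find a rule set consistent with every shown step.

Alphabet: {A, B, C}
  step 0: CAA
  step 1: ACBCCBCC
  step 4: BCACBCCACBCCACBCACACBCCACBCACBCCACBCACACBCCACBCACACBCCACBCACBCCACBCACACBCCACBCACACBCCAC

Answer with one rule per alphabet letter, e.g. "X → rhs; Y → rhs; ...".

A->BCC, B->BC, C->AC

  step 0 ⇒ step 1: CAA ⇒ AC·BCC·BCC
    A ↦ BCC
    C ↦ AC
    B ↦ BC  (constrained at step 1)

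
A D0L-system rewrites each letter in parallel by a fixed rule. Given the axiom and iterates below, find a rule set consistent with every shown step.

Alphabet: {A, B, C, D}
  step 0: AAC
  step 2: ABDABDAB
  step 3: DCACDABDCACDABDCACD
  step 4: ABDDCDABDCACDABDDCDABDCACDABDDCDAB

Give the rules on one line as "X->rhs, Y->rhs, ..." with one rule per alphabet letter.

A->DC, B->ACD, C->D, D->AB

  step 3 ⇒ step 4: DCACDABDCACDABDCACD ⇒ AB·D·DC·D·AB·DC·ACD·AB·D·DC·D·AB·DC·ACD·AB·D·DC·D·AB
    A ↦ DC
    B ↦ ACD
    C ↦ D
    D ↦ AB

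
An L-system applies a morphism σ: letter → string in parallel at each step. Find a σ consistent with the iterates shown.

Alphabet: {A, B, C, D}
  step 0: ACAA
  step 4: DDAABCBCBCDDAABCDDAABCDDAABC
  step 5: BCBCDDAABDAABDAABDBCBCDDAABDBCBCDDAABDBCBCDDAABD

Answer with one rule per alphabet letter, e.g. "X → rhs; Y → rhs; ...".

  step 4 ⇒ step 5: DDAABCBCBCDDAABCDDAABCDDAABC ⇒ BC·BC·D·D·AA·BD·AA·BD·AA·BD·BC·BC·D·D·AA·BD·BC·BC·D·D·AA·BD·BC·BC·D·D·AA·BD
    A ↦ D
    B ↦ AA
    C ↦ BD
    D ↦ BC

A->D, B->AA, C->BD, D->BC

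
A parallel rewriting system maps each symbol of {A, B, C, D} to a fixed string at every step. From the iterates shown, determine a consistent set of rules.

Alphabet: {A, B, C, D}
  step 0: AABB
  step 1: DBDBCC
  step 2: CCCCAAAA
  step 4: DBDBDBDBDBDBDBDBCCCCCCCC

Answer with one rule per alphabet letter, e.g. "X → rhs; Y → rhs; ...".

  step 1 ⇒ step 2: DBDBCC ⇒ C·C·C·C·AA·AA
    B ↦ C
    C ↦ AA
    D ↦ C
  step 0 ⇒ step 1: AABB ⇒ DB·DB·C·C
    A ↦ DB

A->DB, B->C, C->AA, D->C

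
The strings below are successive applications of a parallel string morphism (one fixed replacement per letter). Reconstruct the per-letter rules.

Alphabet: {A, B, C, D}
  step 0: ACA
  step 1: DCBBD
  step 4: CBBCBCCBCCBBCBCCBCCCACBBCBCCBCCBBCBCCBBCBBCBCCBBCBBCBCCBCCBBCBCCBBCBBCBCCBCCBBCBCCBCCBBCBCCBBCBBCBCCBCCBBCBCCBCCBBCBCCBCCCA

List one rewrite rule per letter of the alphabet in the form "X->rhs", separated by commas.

  step 0 ⇒ step 1: ACA ⇒ D·CBB·D
    A ↦ D
    C ↦ CBB
    B ↦ CBC  (constrained at step 1)
    D ↦ CCA  (constrained at step 1)

A->D, B->CBC, C->CBB, D->CCA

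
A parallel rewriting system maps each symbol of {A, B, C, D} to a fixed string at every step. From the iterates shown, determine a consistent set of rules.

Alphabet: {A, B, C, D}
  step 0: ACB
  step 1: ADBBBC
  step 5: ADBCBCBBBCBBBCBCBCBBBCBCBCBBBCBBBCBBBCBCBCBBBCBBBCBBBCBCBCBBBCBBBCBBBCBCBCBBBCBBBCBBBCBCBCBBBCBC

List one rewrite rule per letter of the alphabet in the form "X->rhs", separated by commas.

  step 0 ⇒ step 1: ACB ⇒ AD·BB·BC
    A ↦ AD
    B ↦ BC
    C ↦ BB
    D ↦ BC  (constrained at step 1)

A->AD, B->BC, C->BB, D->BC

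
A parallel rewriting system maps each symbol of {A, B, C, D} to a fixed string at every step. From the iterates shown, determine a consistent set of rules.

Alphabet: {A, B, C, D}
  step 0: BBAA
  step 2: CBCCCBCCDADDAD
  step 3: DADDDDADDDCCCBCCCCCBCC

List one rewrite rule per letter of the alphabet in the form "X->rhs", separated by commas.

  step 2 ⇒ step 3: CBCCCBCCDADDAD ⇒ D·AD·D·D·D·AD·D·D·CC·CB·CC·CC·CB·CC
    A ↦ CB
    B ↦ AD
    C ↦ D
    D ↦ CC

A->CB, B->AD, C->D, D->CC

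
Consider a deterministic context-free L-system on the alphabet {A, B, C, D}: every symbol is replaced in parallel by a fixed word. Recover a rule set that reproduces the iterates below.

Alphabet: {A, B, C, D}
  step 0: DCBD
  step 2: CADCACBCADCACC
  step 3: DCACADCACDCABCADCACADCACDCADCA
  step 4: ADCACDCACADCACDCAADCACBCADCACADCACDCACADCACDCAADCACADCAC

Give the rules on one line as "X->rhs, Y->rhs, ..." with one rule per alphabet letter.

A->C, B->BCA, C->DCA, D->A

  step 3 ⇒ step 4: DCACADCACDCABCADCACADCACDCADCA ⇒ A·DCA·C·DCA·C·A·DCA·C·DCA·A·DCA·C·BCA·DCA·C·A·DCA·C·DCA·C·A·DCA·C·DCA·A·DCA·C·A·DCA·C
    A ↦ C
    B ↦ BCA
    C ↦ DCA
    D ↦ A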